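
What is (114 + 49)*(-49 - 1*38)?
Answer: -14181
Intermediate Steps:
(114 + 49)*(-49 - 1*38) = 163*(-49 - 38) = 163*(-87) = -14181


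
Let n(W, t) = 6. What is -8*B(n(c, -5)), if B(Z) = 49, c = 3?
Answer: -392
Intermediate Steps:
-8*B(n(c, -5)) = -8*49 = -392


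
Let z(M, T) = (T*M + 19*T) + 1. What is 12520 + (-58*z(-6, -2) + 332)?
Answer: 14302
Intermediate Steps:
z(M, T) = 1 + 19*T + M*T (z(M, T) = (M*T + 19*T) + 1 = (19*T + M*T) + 1 = 1 + 19*T + M*T)
12520 + (-58*z(-6, -2) + 332) = 12520 + (-58*(1 + 19*(-2) - 6*(-2)) + 332) = 12520 + (-58*(1 - 38 + 12) + 332) = 12520 + (-58*(-25) + 332) = 12520 + (1450 + 332) = 12520 + 1782 = 14302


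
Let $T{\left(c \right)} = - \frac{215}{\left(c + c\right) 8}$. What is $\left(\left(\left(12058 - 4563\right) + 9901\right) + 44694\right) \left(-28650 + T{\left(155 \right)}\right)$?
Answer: $- \frac{441163202935}{248} \approx -1.7789 \cdot 10^{9}$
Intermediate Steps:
$T{\left(c \right)} = - \frac{215}{16 c}$ ($T{\left(c \right)} = - \frac{215}{2 c 8} = - \frac{215}{16 c}$)
$\left(\left(\left(12058 - 4563\right) + 9901\right) + 44694\right) \left(-28650 + T{\left(155 \right)}\right) = \left(\left(\left(12058 - 4563\right) + 9901\right) + 44694\right) \left(-28650 - \frac{215}{16 \cdot 155}\right) = \left(\left(7495 + 9901\right) + 44694\right) \left(-28650 - \frac{43}{496}\right) = \left(17396 + 44694\right) \left(-28650 - \frac{43}{496}\right) = 62090 \left(- \frac{14210443}{496}\right) = - \frac{441163202935}{248}$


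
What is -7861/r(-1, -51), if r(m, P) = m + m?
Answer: 7861/2 ≈ 3930.5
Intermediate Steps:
r(m, P) = 2*m
-7861/r(-1, -51) = -7861/(2*(-1)) = -7861/(-2) = -7861*(-½) = 7861/2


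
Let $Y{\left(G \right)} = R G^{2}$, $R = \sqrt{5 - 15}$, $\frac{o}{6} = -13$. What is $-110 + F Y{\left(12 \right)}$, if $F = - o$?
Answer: $-110 + 11232 i \sqrt{10} \approx -110.0 + 35519.0 i$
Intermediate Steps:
$o = -78$ ($o = 6 \left(-13\right) = -78$)
$R = i \sqrt{10}$ ($R = \sqrt{5 - 15} = \sqrt{-10} = i \sqrt{10} \approx 3.1623 i$)
$F = 78$ ($F = \left(-1\right) \left(-78\right) = 78$)
$Y{\left(G \right)} = i \sqrt{10} G^{2}$
$-110 + F Y{\left(12 \right)} = -110 + 78 i \sqrt{10} \cdot 12^{2} = -110 + 78 i \sqrt{10} \cdot 144 = -110 + 78 \cdot 144 i \sqrt{10} = -110 + 11232 i \sqrt{10}$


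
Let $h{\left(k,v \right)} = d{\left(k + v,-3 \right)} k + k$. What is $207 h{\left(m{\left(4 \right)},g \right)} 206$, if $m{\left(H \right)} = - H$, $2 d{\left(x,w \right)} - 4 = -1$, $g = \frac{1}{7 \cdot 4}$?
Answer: $-426420$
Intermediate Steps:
$g = \frac{1}{28} \approx 0.035714$
$d{\left(x,w \right)} = \frac{3}{2}$ ($d{\left(x,w \right)} = 2 + \frac{1}{2} \left(-1\right) = 2 - \frac{1}{2} = \frac{3}{2}$)
$h{\left(k,v \right)} = \frac{5 k}{2}$ ($h{\left(k,v \right)} = \frac{3 k}{2} + k = \frac{5 k}{2}$)
$207 h{\left(m{\left(4 \right)},g \right)} 206 = 207 \frac{5 \left(\left(-1\right) 4\right)}{2} \cdot 206 = 207 \cdot \frac{5}{2} \left(-4\right) 206 = 207 \left(-10\right) 206 = \left(-2070\right) 206 = -426420$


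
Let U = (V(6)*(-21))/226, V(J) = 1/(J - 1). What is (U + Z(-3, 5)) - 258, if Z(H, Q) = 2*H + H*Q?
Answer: -315291/1130 ≈ -279.02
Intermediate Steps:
V(J) = 1/(-1 + J)
U = -21/1130 (U = (-21/(-1 + 6))/226 = (-21/5)*(1/226) = ((⅕)*(-21))*(1/226) = -21/5*1/226 = -21/1130 ≈ -0.018584)
(U + Z(-3, 5)) - 258 = (-21/1130 - 3*(2 + 5)) - 258 = (-21/1130 - 3*7) - 258 = (-21/1130 - 21) - 258 = -23751/1130 - 258 = -315291/1130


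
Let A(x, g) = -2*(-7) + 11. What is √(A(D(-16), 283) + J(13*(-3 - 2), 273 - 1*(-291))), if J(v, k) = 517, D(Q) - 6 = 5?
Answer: √542 ≈ 23.281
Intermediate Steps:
D(Q) = 11 (D(Q) = 6 + 5 = 11)
A(x, g) = 25 (A(x, g) = 14 + 11 = 25)
√(A(D(-16), 283) + J(13*(-3 - 2), 273 - 1*(-291))) = √(25 + 517) = √542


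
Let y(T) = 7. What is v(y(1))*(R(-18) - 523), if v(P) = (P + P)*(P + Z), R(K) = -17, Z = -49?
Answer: 317520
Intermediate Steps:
v(P) = 2*P*(-49 + P) (v(P) = (P + P)*(P - 49) = (2*P)*(-49 + P) = 2*P*(-49 + P))
v(y(1))*(R(-18) - 523) = (2*7*(-49 + 7))*(-17 - 523) = (2*7*(-42))*(-540) = -588*(-540) = 317520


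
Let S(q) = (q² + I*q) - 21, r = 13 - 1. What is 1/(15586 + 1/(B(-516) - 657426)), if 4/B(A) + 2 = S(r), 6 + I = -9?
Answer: 38788138/604551918809 ≈ 6.4160e-5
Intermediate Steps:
I = -15 (I = -6 - 9 = -15)
r = 12
S(q) = -21 + q² - 15*q (S(q) = (q² - 15*q) - 21 = -21 + q² - 15*q)
B(A) = -4/59 (B(A) = 4/(-2 + (-21 + 12² - 15*12)) = 4/(-2 + (-21 + 144 - 180)) = 4/(-2 - 57) = 4/(-59) = 4*(-1/59) = -4/59)
1/(15586 + 1/(B(-516) - 657426)) = 1/(15586 + 1/(-4/59 - 657426)) = 1/(15586 + 1/(-38788138/59)) = 1/(15586 - 59/38788138) = 1/(604551918809/38788138) = 38788138/604551918809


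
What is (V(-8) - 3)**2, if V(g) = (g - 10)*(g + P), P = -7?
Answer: 71289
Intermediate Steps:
V(g) = (-10 + g)*(-7 + g) (V(g) = (g - 10)*(g - 7) = (-10 + g)*(-7 + g))
(V(-8) - 3)**2 = ((70 + (-8)**2 - 17*(-8)) - 3)**2 = ((70 + 64 + 136) - 3)**2 = (270 - 3)**2 = 267**2 = 71289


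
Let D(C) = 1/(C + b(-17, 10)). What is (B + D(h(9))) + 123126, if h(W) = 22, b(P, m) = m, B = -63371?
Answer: 1912161/32 ≈ 59755.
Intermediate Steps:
D(C) = 1/(10 + C) (D(C) = 1/(C + 10) = 1/(10 + C))
(B + D(h(9))) + 123126 = (-63371 + 1/(10 + 22)) + 123126 = (-63371 + 1/32) + 123126 = -2027871/32 + 123126 = 1912161/32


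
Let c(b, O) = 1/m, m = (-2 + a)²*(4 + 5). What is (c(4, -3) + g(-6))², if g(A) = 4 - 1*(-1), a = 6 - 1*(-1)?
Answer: 1267876/50625 ≈ 25.044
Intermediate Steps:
a = 7 (a = 6 + 1 = 7)
g(A) = 5 (g(A) = 4 + 1 = 5)
m = 225 (m = (-2 + 7)²*(4 + 5) = 5²*9 = 25*9 = 225)
c(b, O) = 1/225
(c(4, -3) + g(-6))² = (1/225 + 5)² = (1126/225)² = 1267876/50625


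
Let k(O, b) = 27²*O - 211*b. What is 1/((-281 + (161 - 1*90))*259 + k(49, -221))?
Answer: 1/27962 ≈ 3.5763e-5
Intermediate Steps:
k(O, b) = -211*b + 729*O (k(O, b) = 729*O - 211*b = -211*b + 729*O)
1/((-281 + (161 - 1*90))*259 + k(49, -221)) = 1/((-281 + (161 - 1*90))*259 + (-211*(-221) + 729*49)) = 1/((-281 + (161 - 90))*259 + (46631 + 35721)) = 1/((-281 + 71)*259 + 82352) = 1/(-210*259 + 82352) = 1/(-54390 + 82352) = 1/27962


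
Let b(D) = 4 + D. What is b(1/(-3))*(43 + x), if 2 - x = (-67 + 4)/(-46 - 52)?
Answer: 2277/14 ≈ 162.64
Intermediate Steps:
x = 19/14 (x = 2 - (-67 + 4)/(-46 - 52) = 2 - (-63)/(-98) = 2 - (-63)*(-1)/98 = 2 - 1*9/14 = 2 - 9/14 = 19/14 ≈ 1.3571)
b(1/(-3))*(43 + x) = (4 + 1/(-3))*(43 + 19/14) = (4 + 1*(-⅓))*(621/14) = (4 - ⅓)*(621/14) = (11/3)*(621/14) = 2277/14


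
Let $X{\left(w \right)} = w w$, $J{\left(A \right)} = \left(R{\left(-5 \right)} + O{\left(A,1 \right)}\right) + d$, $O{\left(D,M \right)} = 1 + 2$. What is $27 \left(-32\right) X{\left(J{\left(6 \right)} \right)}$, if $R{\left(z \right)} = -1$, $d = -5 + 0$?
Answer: $-7776$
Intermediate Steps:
$d = -5$
$O{\left(D,M \right)} = 3$
$J{\left(A \right)} = -3$ ($J{\left(A \right)} = \left(-1 + 3\right) - 5 = 2 - 5 = -3$)
$X{\left(w \right)} = w^{2}$
$27 \left(-32\right) X{\left(J{\left(6 \right)} \right)} = 27 \left(-32\right) \left(-3\right)^{2} = \left(-864\right) 9 = -7776$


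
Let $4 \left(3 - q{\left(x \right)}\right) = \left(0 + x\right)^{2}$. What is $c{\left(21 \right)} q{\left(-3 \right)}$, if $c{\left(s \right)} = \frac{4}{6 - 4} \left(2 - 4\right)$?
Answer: $-3$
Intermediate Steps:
$c{\left(s \right)} = -4$ ($c{\left(s \right)} = \frac{4}{6 - 4} \left(-2\right) = \frac{4}{2} \left(-2\right) = 4 \cdot \frac{1}{2} \left(-2\right) = 2 \left(-2\right) = -4$)
$q{\left(x \right)} = 3 - \frac{x^{2}}{4}$ ($q{\left(x \right)} = 3 - \frac{\left(0 + x\right)^{2}}{4} = 3 - \frac{x^{2}}{4}$)
$c{\left(21 \right)} q{\left(-3 \right)} = - 4 \left(3 - \frac{\left(-3\right)^{2}}{4}\right) = - 4 \left(3 - \frac{9}{4}\right) = \left(-4\right) \frac{3}{4} = -3$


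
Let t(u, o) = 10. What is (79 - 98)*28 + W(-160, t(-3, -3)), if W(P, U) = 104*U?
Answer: 508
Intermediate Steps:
(79 - 98)*28 + W(-160, t(-3, -3)) = (79 - 98)*28 + 104*10 = -19*28 + 1040 = -532 + 1040 = 508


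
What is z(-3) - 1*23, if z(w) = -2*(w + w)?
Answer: -11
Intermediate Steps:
z(w) = -4*w
z(-3) - 1*23 = -4*(-3) - 1*23 = 12 - 23 = -11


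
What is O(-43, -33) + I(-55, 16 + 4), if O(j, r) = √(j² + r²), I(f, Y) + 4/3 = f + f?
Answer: -334/3 + √2938 ≈ -57.130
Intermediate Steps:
I(f, Y) = -4/3 + 2*f (I(f, Y) = -4/3 + (f + f) = -4/3 + 2*f)
O(-43, -33) + I(-55, 16 + 4) = √((-43)² + (-33)²) + (-4/3 + 2*(-55)) = √(1849 + 1089) + (-4/3 - 110) = √2938 - 334/3 = -334/3 + √2938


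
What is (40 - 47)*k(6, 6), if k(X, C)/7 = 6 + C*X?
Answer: -2058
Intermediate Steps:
k(X, C) = 42 + 7*C*X (k(X, C) = 7*(6 + C*X) = 42 + 7*C*X)
(40 - 47)*k(6, 6) = (40 - 47)*(42 + 7*6*6) = -7*(42 + 252) = -7*294 = -2058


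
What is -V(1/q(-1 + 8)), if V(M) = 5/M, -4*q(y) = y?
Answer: 35/4 ≈ 8.7500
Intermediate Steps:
q(y) = -y/4
-V(1/q(-1 + 8)) = -5/(1/(-(-1 + 8)/4)) = -5/(1/(-¼*7)) = -5/(1/(-7/4)) = -5/(-4/7) = -5*(-7)/4 = -1*(-35/4) = 35/4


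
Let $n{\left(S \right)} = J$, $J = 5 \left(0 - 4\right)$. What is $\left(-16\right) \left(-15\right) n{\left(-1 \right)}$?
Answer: $-4800$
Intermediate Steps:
$J = -20$ ($J = 5 \left(-4\right) = -20$)
$n{\left(S \right)} = -20$
$\left(-16\right) \left(-15\right) n{\left(-1 \right)} = \left(-16\right) \left(-15\right) \left(-20\right) = 240 \left(-20\right) = -4800$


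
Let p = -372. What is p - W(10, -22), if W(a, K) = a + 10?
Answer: -392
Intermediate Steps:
W(a, K) = 10 + a
p - W(10, -22) = -372 - (10 + 10) = -372 - 1*20 = -372 - 20 = -392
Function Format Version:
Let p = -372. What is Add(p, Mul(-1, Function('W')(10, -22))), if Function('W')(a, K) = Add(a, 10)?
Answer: -392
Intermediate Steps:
Function('W')(a, K) = Add(10, a)
Add(p, Mul(-1, Function('W')(10, -22))) = Add(-372, Mul(-1, Add(10, 10))) = Add(-372, Mul(-1, 20)) = Add(-372, -20) = -392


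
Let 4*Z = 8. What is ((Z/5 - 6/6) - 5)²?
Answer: 784/25 ≈ 31.360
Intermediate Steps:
Z = 2 (Z = (¼)*8 = 2)
((Z/5 - 6/6) - 5)² = ((2/5 - 6/6) - 5)² = ((2*(⅕) - 6*⅙) - 5)² = ((⅖ - 1) - 5)² = (-⅗ - 5)² = (-28/5)² = 784/25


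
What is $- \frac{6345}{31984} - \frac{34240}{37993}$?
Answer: $- \frac{1336197745}{1215168112} \approx -1.0996$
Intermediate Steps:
$- \frac{6345}{31984} - \frac{34240}{37993} = - \frac{1336197745}{1215168112}$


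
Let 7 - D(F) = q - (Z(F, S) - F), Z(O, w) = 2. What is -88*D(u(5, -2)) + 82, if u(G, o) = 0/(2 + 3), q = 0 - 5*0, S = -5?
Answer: -710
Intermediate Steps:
q = 0 (q = 0 + 0 = 0)
u(G, o) = 0 (u(G, o) = 0/5 = 0*(⅕) = 0)
D(F) = 9 - F (D(F) = 7 - (0 - (2 - F)) = 7 - (0 + (-2 + F)) = 7 - (-2 + F) = 7 + (2 - F) = 9 - F)
-88*D(u(5, -2)) + 82 = -88*(9 - 1*0) + 82 = -88*(9 + 0) + 82 = -88*9 + 82 = -792 + 82 = -710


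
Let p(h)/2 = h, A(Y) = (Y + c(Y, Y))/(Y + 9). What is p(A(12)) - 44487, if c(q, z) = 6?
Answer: -311397/7 ≈ -44485.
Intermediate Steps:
A(Y) = (6 + Y)/(9 + Y) (A(Y) = (Y + 6)/(Y + 9) = (6 + Y)/(9 + Y))
p(h) = 2*h
p(A(12)) - 44487 = 2*((6 + 12)/(9 + 12)) - 44487 = 2*(18/21) - 44487 = 2*((1/21)*18) - 44487 = 2*(6/7) - 44487 = 12/7 - 44487 = -311397/7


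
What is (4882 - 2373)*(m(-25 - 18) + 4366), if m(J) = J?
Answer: 10846407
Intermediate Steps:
(4882 - 2373)*(m(-25 - 18) + 4366) = (4882 - 2373)*((-25 - 18) + 4366) = 2509*(-43 + 4366) = 2509*4323 = 10846407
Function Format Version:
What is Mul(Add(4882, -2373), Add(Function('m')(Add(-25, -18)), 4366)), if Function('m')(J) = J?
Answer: 10846407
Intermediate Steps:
Mul(Add(4882, -2373), Add(Function('m')(Add(-25, -18)), 4366)) = Mul(Add(4882, -2373), Add(Add(-25, -18), 4366)) = Mul(2509, Add(-43, 4366)) = Mul(2509, 4323) = 10846407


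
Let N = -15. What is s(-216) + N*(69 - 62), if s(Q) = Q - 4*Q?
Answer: 543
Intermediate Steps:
s(Q) = -3*Q
s(-216) + N*(69 - 62) = -3*(-216) - 15*(69 - 62) = 648 - 15*7 = 648 - 105 = 543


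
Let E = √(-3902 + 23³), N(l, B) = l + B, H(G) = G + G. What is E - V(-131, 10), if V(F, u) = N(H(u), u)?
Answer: -30 + √8265 ≈ 60.912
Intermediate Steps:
H(G) = 2*G
N(l, B) = B + l
V(F, u) = 3*u (V(F, u) = u + 2*u = 3*u)
E = √8265 (E = √(-3902 + 12167) = √8265 ≈ 90.912)
E - V(-131, 10) = √8265 - 3*10 = √8265 - 1*30 = √8265 - 30 = -30 + √8265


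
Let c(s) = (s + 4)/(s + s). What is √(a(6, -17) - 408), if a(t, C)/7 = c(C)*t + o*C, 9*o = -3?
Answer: I*√916266/51 ≈ 18.769*I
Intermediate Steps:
o = -⅓ (o = (⅑)*(-3) = -⅓ ≈ -0.33333)
c(s) = (4 + s)/(2*s) (c(s) = (4 + s)/((2*s)) = (4 + s)*(1/(2*s)) = (4 + s)/(2*s))
a(t, C) = -7*C/3 + 7*t*(4 + C)/(2*C) (a(t, C) = 7*(((4 + C)/(2*C))*t - C/3) = 7*(t*(4 + C)/(2*C) - C/3) = 7*(-C/3 + t*(4 + C)/(2*C)) = -7*C/3 + 7*t*(4 + C)/(2*C))
√(a(6, -17) - 408) = √((7/6)*(-2*(-17)² + 3*6*(4 - 17))/(-17) - 408) = √((7/6)*(-1/17)*(-2*289 + 3*6*(-13)) - 408) = √((7/6)*(-1/17)*(-578 - 234) - 408) = √((7/6)*(-1/17)*(-812) - 408) = √(2842/51 - 408) = √(-17966/51) = I*√916266/51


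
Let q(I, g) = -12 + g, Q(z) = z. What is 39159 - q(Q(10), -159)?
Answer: 39330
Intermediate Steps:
39159 - q(Q(10), -159) = 39159 - (-12 - 159) = 39159 - 1*(-171) = 39159 + 171 = 39330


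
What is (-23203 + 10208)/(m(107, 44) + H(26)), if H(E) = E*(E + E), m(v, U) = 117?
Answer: -115/13 ≈ -8.8462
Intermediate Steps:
H(E) = 2*E² (H(E) = E*(2*E) = 2*E²)
(-23203 + 10208)/(m(107, 44) + H(26)) = (-23203 + 10208)/(117 + 2*26²) = -12995/(117 + 2*676) = -12995/(117 + 1352) = -12995/1469 = -12995*1/1469 = -115/13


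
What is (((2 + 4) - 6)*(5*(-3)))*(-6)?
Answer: 0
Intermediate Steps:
(((2 + 4) - 6)*(5*(-3)))*(-6) = ((6 - 6)*(-15))*(-6) = (0*(-15))*(-6) = 0*(-6) = 0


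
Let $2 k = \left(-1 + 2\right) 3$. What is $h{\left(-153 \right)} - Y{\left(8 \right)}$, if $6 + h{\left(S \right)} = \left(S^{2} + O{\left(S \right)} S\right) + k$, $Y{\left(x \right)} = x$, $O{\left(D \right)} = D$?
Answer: $\frac{93611}{2} \approx 46806.0$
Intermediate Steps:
$k = \frac{3}{2}$ ($k = \frac{\left(-1 + 2\right) 3}{2} = \frac{1 \cdot 3}{2} = \frac{1}{2} \cdot 3 = \frac{3}{2} \approx 1.5$)
$h{\left(S \right)} = - \frac{9}{2} + 2 S^{2}$ ($h{\left(S \right)} = -6 + \left(\left(S^{2} + S S\right) + \frac{3}{2}\right) = -6 + \left(\left(S^{2} + S^{2}\right) + \frac{3}{2}\right) = -6 + \left(2 S^{2} + \frac{3}{2}\right) = -6 + \left(\frac{3}{2} + 2 S^{2}\right) = - \frac{9}{2} + 2 S^{2}$)
$h{\left(-153 \right)} - Y{\left(8 \right)} = \left(- \frac{9}{2} + 2 \left(-153\right)^{2}\right) - 8 = \left(- \frac{9}{2} + 2 \cdot 23409\right) - 8 = \left(- \frac{9}{2} + 46818\right) - 8 = \frac{93627}{2} - 8 = \frac{93611}{2}$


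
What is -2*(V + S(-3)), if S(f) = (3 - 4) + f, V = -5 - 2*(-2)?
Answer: 10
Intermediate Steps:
V = -1 (V = -5 + 4 = -1)
S(f) = -1 + f
-2*(V + S(-3)) = -2*(-1 + (-1 - 3)) = -2*(-1 - 4) = -2*(-5) = 10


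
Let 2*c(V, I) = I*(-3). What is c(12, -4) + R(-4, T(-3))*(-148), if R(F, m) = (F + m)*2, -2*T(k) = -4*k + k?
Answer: 2522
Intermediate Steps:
c(V, I) = -3*I/2 (c(V, I) = (I*(-3))/2 = (-3*I)/2 = -3*I/2)
T(k) = 3*k/2 (T(k) = -(-4*k + k)/2 = -(-3)*k/2 = 3*k/2)
R(F, m) = 2*F + 2*m
c(12, -4) + R(-4, T(-3))*(-148) = -3/2*(-4) + (2*(-4) + 2*((3/2)*(-3)))*(-148) = 6 + (-8 + 2*(-9/2))*(-148) = 6 + (-8 - 9)*(-148) = 6 - 17*(-148) = 6 + 2516 = 2522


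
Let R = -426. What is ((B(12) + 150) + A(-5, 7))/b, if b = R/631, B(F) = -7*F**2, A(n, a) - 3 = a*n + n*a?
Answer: 583675/426 ≈ 1370.1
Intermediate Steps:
A(n, a) = 3 + 2*a*n (A(n, a) = 3 + (a*n + n*a) = 3 + (a*n + a*n) = 3 + 2*a*n)
b = -426/631 ≈ -0.67512
((B(12) + 150) + A(-5, 7))/b = ((-7*12**2 + 150) + (3 + 2*7*(-5)))/(-426/631) = ((-7*144 + 150) + (3 - 70))*(-631/426) = ((-1008 + 150) - 67)*(-631/426) = (-858 - 67)*(-631/426) = -925*(-631/426) = 583675/426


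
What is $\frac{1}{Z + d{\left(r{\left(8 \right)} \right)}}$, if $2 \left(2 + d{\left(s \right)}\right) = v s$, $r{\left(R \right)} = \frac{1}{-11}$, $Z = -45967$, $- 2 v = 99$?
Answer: $- \frac{4}{183867} \approx -2.1755 \cdot 10^{-5}$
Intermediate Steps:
$v = - \frac{99}{2}$ ($v = \left(- \frac{1}{2}\right) 99 = - \frac{99}{2} \approx -49.5$)
$r{\left(R \right)} = - \frac{1}{11}$
$d{\left(s \right)} = -2 - \frac{99 s}{4}$ ($d{\left(s \right)} = -2 + \frac{\left(- \frac{99}{2}\right) s}{2} = -2 - \frac{99 s}{4}$)
$\frac{1}{Z + d{\left(r{\left(8 \right)} \right)}} = \frac{1}{-45967 - - \frac{1}{4}} = \frac{1}{-45967 + \left(-2 + \frac{9}{4}\right)} = \frac{1}{-45967 + \frac{1}{4}} = \frac{1}{- \frac{183867}{4}} = - \frac{4}{183867}$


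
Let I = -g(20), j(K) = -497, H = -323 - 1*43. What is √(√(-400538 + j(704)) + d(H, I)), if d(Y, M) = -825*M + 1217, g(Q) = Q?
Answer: √(17717 + I*√401035) ≈ 133.13 + 2.378*I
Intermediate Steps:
H = -366 (H = -323 - 43 = -366)
I = -20 (I = -1*20 = -20)
d(Y, M) = 1217 - 825*M
√(√(-400538 + j(704)) + d(H, I)) = √(√(-400538 - 497) + (1217 - 825*(-20))) = √(√(-401035) + (1217 + 16500)) = √(I*√401035 + 17717) = √(17717 + I*√401035)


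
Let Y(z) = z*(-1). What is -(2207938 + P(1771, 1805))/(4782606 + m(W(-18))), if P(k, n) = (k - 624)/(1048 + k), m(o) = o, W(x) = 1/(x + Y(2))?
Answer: -124483567380/269643323461 ≈ -0.46166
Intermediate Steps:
Y(z) = -z
W(x) = 1/(-2 + x) (W(x) = 1/(x - 1*2) = 1/(x - 2) = 1/(-2 + x))
P(k, n) = (-624 + k)/(1048 + k)
-(2207938 + P(1771, 1805))/(4782606 + m(W(-18))) = -(2207938 + (-624 + 1771)/(1048 + 1771))/(4782606 + 1/(-2 - 18)) = -(2207938 + 1147/2819)/(4782606 + 1/(-20)) = -(2207938 + (1/2819)*1147)/(4782606 - 1/20) = -(2207938 + 1147/2819)/95652119/20 = -6224178369*20/(2819*95652119) = -1*124483567380/269643323461 = -124483567380/269643323461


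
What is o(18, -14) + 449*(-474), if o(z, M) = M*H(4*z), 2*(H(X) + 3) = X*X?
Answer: -249072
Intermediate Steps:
H(X) = -3 + X²/2 (H(X) = -3 + (X*X)/2 = -3 + X²/2)
o(z, M) = M*(-3 + 8*z²) (o(z, M) = M*(-3 + (4*z)²/2) = M*(-3 + (16*z²)/2) = M*(-3 + 8*z²))
o(18, -14) + 449*(-474) = -14*(-3 + 8*18²) + 449*(-474) = -14*(-3 + 8*324) - 212826 = -14*(-3 + 2592) - 212826 = -14*2589 - 212826 = -36246 - 212826 = -249072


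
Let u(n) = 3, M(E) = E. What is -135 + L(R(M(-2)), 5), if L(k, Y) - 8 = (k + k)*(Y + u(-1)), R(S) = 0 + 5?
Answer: -47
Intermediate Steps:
R(S) = 5
L(k, Y) = 8 + 2*k*(3 + Y) (L(k, Y) = 8 + (k + k)*(Y + 3) = 8 + (2*k)*(3 + Y) = 8 + 2*k*(3 + Y))
-135 + L(R(M(-2)), 5) = -135 + (8 + 6*5 + 2*5*5) = -135 + (8 + 30 + 50) = -135 + 88 = -47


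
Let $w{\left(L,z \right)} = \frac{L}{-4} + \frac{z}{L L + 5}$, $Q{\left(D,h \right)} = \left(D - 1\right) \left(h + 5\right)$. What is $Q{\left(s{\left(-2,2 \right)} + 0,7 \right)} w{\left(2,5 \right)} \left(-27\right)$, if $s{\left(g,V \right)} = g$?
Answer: $54$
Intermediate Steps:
$Q{\left(D,h \right)} = \left(-1 + D\right) \left(5 + h\right)$
$w{\left(L,z \right)} = - \frac{L}{4} + \frac{z}{5 + L^{2}}$ ($w{\left(L,z \right)} = L \left(- \frac{1}{4}\right) + \frac{z}{L^{2} + 5} = - \frac{L}{4} + \frac{z}{5 + L^{2}}$)
$Q{\left(s{\left(-2,2 \right)} + 0,7 \right)} w{\left(2,5 \right)} \left(-27\right) = \left(-5 - 7 + 5 \left(-2 + 0\right) + \left(-2 + 0\right) 7\right) \frac{- 2^{3} - 10 + 4 \cdot 5}{4 \left(5 + 2^{2}\right)} \left(-27\right) = \left(-5 - 7 + 5 \left(-2\right) - 14\right) \frac{\left(-1\right) 8 - 10 + 20}{4 \left(5 + 4\right)} \left(-27\right) = \left(-5 - 7 - 10 - 14\right) \frac{-8 - 10 + 20}{4 \cdot 9} \left(-27\right) = - 36 \cdot \frac{1}{4} \cdot \frac{1}{9} \cdot 2 \left(-27\right) = \left(-36\right) \frac{1}{18} \left(-27\right) = \left(-2\right) \left(-27\right) = 54$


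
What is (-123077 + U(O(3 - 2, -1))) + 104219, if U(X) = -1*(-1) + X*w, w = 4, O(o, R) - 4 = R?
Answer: -18845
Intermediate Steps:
O(o, R) = 4 + R
U(X) = 1 + 4*X (U(X) = -1*(-1) + X*4 = 1 + 4*X)
(-123077 + U(O(3 - 2, -1))) + 104219 = (-123077 + (1 + 4*(4 - 1))) + 104219 = (-123077 + (1 + 4*3)) + 104219 = (-123077 + (1 + 12)) + 104219 = (-123077 + 13) + 104219 = -123064 + 104219 = -18845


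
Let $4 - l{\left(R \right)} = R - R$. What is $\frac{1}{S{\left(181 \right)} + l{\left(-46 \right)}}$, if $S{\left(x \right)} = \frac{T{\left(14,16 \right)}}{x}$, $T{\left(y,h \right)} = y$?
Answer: $\frac{181}{738} \approx 0.24526$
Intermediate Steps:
$l{\left(R \right)} = 4$ ($l{\left(R \right)} = 4 - \left(R - R\right) = 4 - 0 = 4 + 0 = 4$)
$S{\left(x \right)} = \frac{14}{x}$
$\frac{1}{S{\left(181 \right)} + l{\left(-46 \right)}} = \frac{1}{\frac{14}{181} + 4} = \frac{1}{\frac{738}{181}} = \frac{181}{738}$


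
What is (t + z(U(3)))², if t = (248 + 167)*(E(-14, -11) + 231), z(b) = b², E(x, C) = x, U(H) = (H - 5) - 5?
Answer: 8118730816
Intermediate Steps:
U(H) = -10 + H (U(H) = (-5 + H) - 5 = -10 + H)
t = 90055 (t = (248 + 167)*(-14 + 231) = 415*217 = 90055)
(t + z(U(3)))² = (90055 + (-10 + 3)²)² = (90055 + (-7)²)² = (90055 + 49)² = 90104² = 8118730816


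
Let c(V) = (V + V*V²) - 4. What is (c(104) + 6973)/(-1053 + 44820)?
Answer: 1131937/43767 ≈ 25.863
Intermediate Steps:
c(V) = -4 + V + V³ (c(V) = (V + V³) - 4 = -4 + V + V³)
(c(104) + 6973)/(-1053 + 44820) = ((-4 + 104 + 104³) + 6973)/(-1053 + 44820) = ((-4 + 104 + 1124864) + 6973)/43767 = (1124964 + 6973)*(1/43767) = 1131937*(1/43767) = 1131937/43767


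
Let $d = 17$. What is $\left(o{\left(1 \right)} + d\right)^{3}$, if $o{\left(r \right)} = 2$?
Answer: $6859$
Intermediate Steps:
$\left(o{\left(1 \right)} + d\right)^{3} = \left(2 + 17\right)^{3} = 19^{3} = 6859$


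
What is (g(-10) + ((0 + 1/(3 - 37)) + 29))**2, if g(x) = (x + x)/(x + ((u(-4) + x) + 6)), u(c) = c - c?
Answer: 52345225/56644 ≈ 924.11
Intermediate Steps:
u(c) = 0
g(x) = 2*x/(6 + 2*x) (g(x) = (x + x)/(x + ((0 + x) + 6)) = (2*x)/(x + (x + 6)) = (2*x)/(x + (6 + x)) = (2*x)/(6 + 2*x) = 2*x/(6 + 2*x))
(g(-10) + ((0 + 1/(3 - 37)) + 29))**2 = (-10/(3 - 10) + ((0 + 1/(3 - 37)) + 29))**2 = (-10/(-7) + ((0 + 1/(-34)) + 29))**2 = (-10*(-1/7) + ((0 - 1/34) + 29))**2 = (10/7 + (-1/34 + 29))**2 = (10/7 + 985/34)**2 = (7235/238)**2 = 52345225/56644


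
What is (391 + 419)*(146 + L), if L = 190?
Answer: 272160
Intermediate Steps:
(391 + 419)*(146 + L) = (391 + 419)*(146 + 190) = 810*336 = 272160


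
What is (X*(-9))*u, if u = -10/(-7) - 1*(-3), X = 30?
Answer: -8370/7 ≈ -1195.7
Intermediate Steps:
u = 31/7 (u = -10*(-⅐) + 3 = 10/7 + 3 = 31/7 ≈ 4.4286)
(X*(-9))*u = (30*(-9))*(31/7) = -270*31/7 = -8370/7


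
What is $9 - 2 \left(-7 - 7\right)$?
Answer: $37$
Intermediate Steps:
$9 - 2 \left(-7 - 7\right) = 9 - -28 = 9 + 28 = 37$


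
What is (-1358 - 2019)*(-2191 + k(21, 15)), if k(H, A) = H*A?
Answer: 6335252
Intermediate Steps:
k(H, A) = A*H
(-1358 - 2019)*(-2191 + k(21, 15)) = (-1358 - 2019)*(-2191 + 15*21) = -3377*(-2191 + 315) = -3377*(-1876) = 6335252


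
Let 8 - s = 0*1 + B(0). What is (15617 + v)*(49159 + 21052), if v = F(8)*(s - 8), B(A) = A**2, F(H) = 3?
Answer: 1096485187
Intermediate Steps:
s = 8 (s = 8 - (0*1 + 0**2) = 8 - (0 + 0) = 8 - 1*0 = 8 + 0 = 8)
v = 0 (v = 3*(8 - 8) = 3*0 = 0)
(15617 + v)*(49159 + 21052) = (15617 + 0)*(49159 + 21052) = 15617*70211 = 1096485187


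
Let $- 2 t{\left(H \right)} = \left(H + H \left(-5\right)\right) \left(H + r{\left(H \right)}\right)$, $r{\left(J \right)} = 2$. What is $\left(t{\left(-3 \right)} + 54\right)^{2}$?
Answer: $3600$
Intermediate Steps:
$t{\left(H \right)} = 2 H \left(2 + H\right)$ ($t{\left(H \right)} = - \frac{\left(H + H \left(-5\right)\right) \left(H + 2\right)}{2} = - \frac{\left(H - 5 H\right) \left(2 + H\right)}{2} = - \frac{- 4 H \left(2 + H\right)}{2} = - \frac{\left(-4\right) H \left(2 + H\right)}{2} = 2 H \left(2 + H\right)$)
$\left(t{\left(-3 \right)} + 54\right)^{2} = \left(2 \left(-3\right) \left(2 - 3\right) + 54\right)^{2} = \left(2 \left(-3\right) \left(-1\right) + 54\right)^{2} = \left(6 + 54\right)^{2} = 60^{2} = 3600$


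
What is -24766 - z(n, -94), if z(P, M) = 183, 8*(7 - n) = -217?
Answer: -24949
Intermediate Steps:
n = 273/8 (n = 7 - ⅛*(-217) = 7 + 217/8 = 273/8 ≈ 34.125)
-24766 - z(n, -94) = -24766 - 1*183 = -24766 - 183 = -24949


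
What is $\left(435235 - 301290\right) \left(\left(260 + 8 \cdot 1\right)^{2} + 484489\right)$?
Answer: $74515344785$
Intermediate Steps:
$\left(435235 - 301290\right) \left(\left(260 + 8 \cdot 1\right)^{2} + 484489\right) = 133945 \left(\left(260 + 8\right)^{2} + 484489\right) = 133945 \left(268^{2} + 484489\right) = 133945 \left(71824 + 484489\right) = 133945 \cdot 556313 = 74515344785$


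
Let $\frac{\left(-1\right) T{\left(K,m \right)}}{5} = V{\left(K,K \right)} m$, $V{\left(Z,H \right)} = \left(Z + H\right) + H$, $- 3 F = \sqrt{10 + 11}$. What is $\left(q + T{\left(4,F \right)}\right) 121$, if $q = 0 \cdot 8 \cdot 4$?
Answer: $2420 \sqrt{21} \approx 11090.0$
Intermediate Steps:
$F = - \frac{\sqrt{21}}{3}$ ($F = - \frac{\sqrt{10 + 11}}{3} = - \frac{\sqrt{21}}{3} \approx -1.5275$)
$V{\left(Z,H \right)} = Z + 2 H$ ($V{\left(Z,H \right)} = \left(H + Z\right) + H = Z + 2 H$)
$q = 0$ ($q = 0 \cdot 4 = 0$)
$T{\left(K,m \right)} = - 15 K m$ ($T{\left(K,m \right)} = - 5 \left(K + 2 K\right) m = - 5 \cdot 3 K m = - 15 K m$)
$\left(q + T{\left(4,F \right)}\right) 121 = \left(0 - 60 \left(- \frac{\sqrt{21}}{3}\right)\right) 121 = \left(0 + 20 \sqrt{21}\right) 121 = 20 \sqrt{21} \cdot 121 = 2420 \sqrt{21}$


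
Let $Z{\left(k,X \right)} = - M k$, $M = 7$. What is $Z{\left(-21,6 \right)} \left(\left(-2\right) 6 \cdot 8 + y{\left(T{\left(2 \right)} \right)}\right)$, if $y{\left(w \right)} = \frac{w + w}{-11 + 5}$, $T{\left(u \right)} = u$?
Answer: $-14210$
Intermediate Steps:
$y{\left(w \right)} = - \frac{w}{3}$ ($y{\left(w \right)} = \frac{2 w}{-6} = 2 w \left(- \frac{1}{6}\right) = - \frac{w}{3}$)
$Z{\left(k,X \right)} = - 7 k$ ($Z{\left(k,X \right)} = \left(-1\right) 7 k = - 7 k$)
$Z{\left(-21,6 \right)} \left(\left(-2\right) 6 \cdot 8 + y{\left(T{\left(2 \right)} \right)}\right) = \left(-7\right) \left(-21\right) \left(\left(-2\right) 6 \cdot 8 - \frac{2}{3}\right) = 147 \left(\left(-12\right) 8 - \frac{2}{3}\right) = 147 \left(-96 - \frac{2}{3}\right) = 147 \left(- \frac{290}{3}\right) = -14210$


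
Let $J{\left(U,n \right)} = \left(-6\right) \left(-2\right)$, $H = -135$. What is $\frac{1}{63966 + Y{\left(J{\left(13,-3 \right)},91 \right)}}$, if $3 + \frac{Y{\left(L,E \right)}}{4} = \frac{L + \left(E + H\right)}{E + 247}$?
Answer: $\frac{169}{10808162} \approx 1.5636 \cdot 10^{-5}$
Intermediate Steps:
$J{\left(U,n \right)} = 12$
$Y{\left(L,E \right)} = -12 + \frac{4 \left(-135 + E + L\right)}{247 + E}$ ($Y{\left(L,E \right)} = -12 + 4 \frac{L + \left(E - 135\right)}{E + 247} = -12 + 4 \frac{L + \left(-135 + E\right)}{247 + E} = -12 + 4 \frac{-135 + E + L}{247 + E} = -12 + \frac{4 \left(-135 + E + L\right)}{247 + E}$)
$\frac{1}{63966 + Y{\left(J{\left(13,-3 \right)},91 \right)}} = \frac{1}{63966 + \frac{4 \left(-876 + 12 - 182\right)}{247 + 91}} = \frac{1}{63966 + \frac{4 \left(-876 + 12 - 182\right)}{338}} = \frac{1}{63966 + 4 \cdot \frac{1}{338} \left(-1046\right)} = \frac{1}{63966 - \frac{2092}{169}} = \frac{1}{\frac{10808162}{169}} = \frac{169}{10808162}$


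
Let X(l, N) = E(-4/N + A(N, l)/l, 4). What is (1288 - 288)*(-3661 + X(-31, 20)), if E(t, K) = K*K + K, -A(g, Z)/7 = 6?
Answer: -3641000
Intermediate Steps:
A(g, Z) = -42 (A(g, Z) = -7*6 = -42)
E(t, K) = K + K² (E(t, K) = K² + K = K + K²)
X(l, N) = 20 (X(l, N) = 4*(1 + 4) = 4*5 = 20)
(1288 - 288)*(-3661 + X(-31, 20)) = (1288 - 288)*(-3661 + 20) = 1000*(-3641) = -3641000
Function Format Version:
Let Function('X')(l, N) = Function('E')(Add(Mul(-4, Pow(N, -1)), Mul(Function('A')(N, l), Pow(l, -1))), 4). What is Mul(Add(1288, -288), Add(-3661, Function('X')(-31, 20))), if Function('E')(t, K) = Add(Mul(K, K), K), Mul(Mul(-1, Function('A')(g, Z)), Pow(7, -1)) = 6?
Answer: -3641000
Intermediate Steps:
Function('A')(g, Z) = -42 (Function('A')(g, Z) = Mul(-7, 6) = -42)
Function('E')(t, K) = Add(K, Pow(K, 2)) (Function('E')(t, K) = Add(Pow(K, 2), K) = Add(K, Pow(K, 2)))
Function('X')(l, N) = 20 (Function('X')(l, N) = Mul(4, Add(1, 4)) = Mul(4, 5) = 20)
Mul(Add(1288, -288), Add(-3661, Function('X')(-31, 20))) = Mul(Add(1288, -288), Add(-3661, 20)) = Mul(1000, -3641) = -3641000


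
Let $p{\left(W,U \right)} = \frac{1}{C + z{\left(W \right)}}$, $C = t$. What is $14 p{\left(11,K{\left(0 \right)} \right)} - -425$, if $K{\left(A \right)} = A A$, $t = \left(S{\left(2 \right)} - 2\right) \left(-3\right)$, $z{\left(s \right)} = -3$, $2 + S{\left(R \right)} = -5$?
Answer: $\frac{5107}{12} \approx 425.58$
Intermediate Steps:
$S{\left(R \right)} = -7$ ($S{\left(R \right)} = -2 - 5 = -7$)
$t = 27$ ($t = \left(-7 - 2\right) \left(-3\right) = \left(-9\right) \left(-3\right) = 27$)
$C = 27$
$K{\left(A \right)} = A^{2}$
$p{\left(W,U \right)} = \frac{1}{24}$ ($p{\left(W,U \right)} = \frac{1}{27 - 3} = \frac{1}{24}$)
$14 p{\left(11,K{\left(0 \right)} \right)} - -425 = 14 \cdot \frac{1}{24} - -425 = \frac{7}{12} + 425 = \frac{5107}{12}$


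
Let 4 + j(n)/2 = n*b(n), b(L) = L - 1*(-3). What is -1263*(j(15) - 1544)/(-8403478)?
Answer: -639078/4201739 ≈ -0.15210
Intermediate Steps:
b(L) = 3 + L (b(L) = L + 3 = 3 + L)
j(n) = -8 + 2*n*(3 + n) (j(n) = -8 + 2*(n*(3 + n)) = -8 + 2*n*(3 + n))
-1263*(j(15) - 1544)/(-8403478) = -1263*((-8 + 2*15*(3 + 15)) - 1544)/(-8403478) = -1263*((-8 + 2*15*18) - 1544)*(-1/8403478) = -1263*((-8 + 540) - 1544)*(-1/8403478) = -1263*(532 - 1544)*(-1/8403478) = -1263*(-1012)*(-1/8403478) = 1278156*(-1/8403478) = -639078/4201739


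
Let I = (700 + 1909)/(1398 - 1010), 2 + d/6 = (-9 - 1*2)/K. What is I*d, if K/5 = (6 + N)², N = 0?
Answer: -967939/11640 ≈ -83.156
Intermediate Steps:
K = 180 (K = 5*(6 + 0)² = 5*6² = 5*36 = 180)
d = -371/30 (d = -12 + 6*((-9 - 1*2)/180) = -12 + 6*((-9 - 2)*(1/180)) = -12 + 6*(-11*1/180) = -12 + 6*(-11/180) = -12 - 11/30 = -371/30 ≈ -12.367)
I = 2609/388 ≈ 6.7242
I*d = (2609/388)*(-371/30) = -967939/11640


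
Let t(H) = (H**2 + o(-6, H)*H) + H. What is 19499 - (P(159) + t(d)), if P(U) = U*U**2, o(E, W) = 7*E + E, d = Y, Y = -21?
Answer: -4001608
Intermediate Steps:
d = -21
o(E, W) = 8*E
P(U) = U**3
t(H) = H**2 - 47*H (t(H) = (H**2 + (8*(-6))*H) + H = (H**2 - 48*H) + H = H**2 - 47*H)
19499 - (P(159) + t(d)) = 19499 - (159**3 - 21*(-47 - 21)) = 19499 - (4019679 - 21*(-68)) = 19499 - (4019679 + 1428) = 19499 - 1*4021107 = 19499 - 4021107 = -4001608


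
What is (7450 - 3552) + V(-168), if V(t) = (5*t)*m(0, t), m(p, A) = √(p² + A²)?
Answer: -137222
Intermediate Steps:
m(p, A) = √(A² + p²)
V(t) = 5*t*√(t²) (V(t) = (5*t)*√(t² + 0²) = (5*t)*√(t² + 0) = (5*t)*√(t²) = 5*t*√(t²))
(7450 - 3552) + V(-168) = (7450 - 3552) + 5*(-168)*√((-168)²) = 3898 + 5*(-168)*√28224 = 3898 + 5*(-168)*168 = 3898 - 141120 = -137222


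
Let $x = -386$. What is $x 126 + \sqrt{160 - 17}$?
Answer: $-48636 + \sqrt{143} \approx -48624.0$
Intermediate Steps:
$x 126 + \sqrt{160 - 17} = \left(-386\right) 126 + \sqrt{160 - 17} = -48636 + \sqrt{143}$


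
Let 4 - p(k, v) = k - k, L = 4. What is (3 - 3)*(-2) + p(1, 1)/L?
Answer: 1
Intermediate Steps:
p(k, v) = 4 (p(k, v) = 4 - (k - k) = 4 - 1*0 = 4 + 0 = 4)
(3 - 3)*(-2) + p(1, 1)/L = (3 - 3)*(-2) + 4/4 = 0*(-2) + 4*(¼) = 0 + 1 = 1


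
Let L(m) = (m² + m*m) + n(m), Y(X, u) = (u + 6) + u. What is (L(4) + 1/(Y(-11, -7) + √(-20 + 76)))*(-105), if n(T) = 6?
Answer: -3885 + 105*√14/4 ≈ -3786.8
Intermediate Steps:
Y(X, u) = 6 + 2*u (Y(X, u) = (6 + u) + u = 6 + 2*u)
L(m) = 6 + 2*m² (L(m) = (m² + m*m) + 6 = (m² + m²) + 6 = 2*m² + 6 = 6 + 2*m²)
(L(4) + 1/(Y(-11, -7) + √(-20 + 76)))*(-105) = ((6 + 2*4²) + 1/((6 + 2*(-7)) + √(-20 + 76)))*(-105) = ((6 + 2*16) + 1/((6 - 14) + √56))*(-105) = ((6 + 32) + 1/(-8 + 2*√14))*(-105) = (38 + 1/(-8 + 2*√14))*(-105) = -3990 - 105/(-8 + 2*√14)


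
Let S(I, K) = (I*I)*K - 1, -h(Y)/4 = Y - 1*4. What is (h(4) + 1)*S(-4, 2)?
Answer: 31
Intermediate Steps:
h(Y) = 16 - 4*Y (h(Y) = -4*(Y - 1*4) = -4*(Y - 4) = -4*(-4 + Y) = 16 - 4*Y)
S(I, K) = -1 + K*I² (S(I, K) = I²*K - 1 = K*I² - 1 = -1 + K*I²)
(h(4) + 1)*S(-4, 2) = ((16 - 4*4) + 1)*(-1 + 2*(-4)²) = ((16 - 16) + 1)*(-1 + 2*16) = (0 + 1)*(-1 + 32) = 1*31 = 31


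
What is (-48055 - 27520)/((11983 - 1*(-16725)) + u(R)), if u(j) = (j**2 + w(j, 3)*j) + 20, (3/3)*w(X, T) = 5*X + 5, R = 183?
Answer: -75575/230577 ≈ -0.32776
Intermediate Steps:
w(X, T) = 5 + 5*X (w(X, T) = 5*X + 5 = 5 + 5*X)
u(j) = 20 + j**2 + j*(5 + 5*j) (u(j) = (j**2 + (5 + 5*j)*j) + 20 = (j**2 + j*(5 + 5*j)) + 20 = 20 + j**2 + j*(5 + 5*j))
(-48055 - 27520)/((11983 - 1*(-16725)) + u(R)) = (-48055 - 27520)/((11983 - 1*(-16725)) + (20 + 5*183 + 6*183**2)) = -75575/((11983 + 16725) + (20 + 915 + 6*33489)) = -75575/(28708 + (20 + 915 + 200934)) = -75575/(28708 + 201869) = -75575/230577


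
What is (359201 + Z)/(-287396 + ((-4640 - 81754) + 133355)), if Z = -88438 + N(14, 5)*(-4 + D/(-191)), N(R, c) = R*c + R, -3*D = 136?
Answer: -1147897/1020513 ≈ -1.1248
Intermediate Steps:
D = -136/3 (D = -⅓*136 = -136/3 ≈ -45.333)
N(R, c) = R + R*c
Z = -16952026/191 (Z = -88438 + (14*(1 + 5))*(-4 - 136/3/(-191)) = -88438 + (14*6)*(-4 - 136/3*(-1/191)) = -88438 + 84*(-4 + 136/573) = -88438 + 84*(-2156/573) = -88438 - 60368/191 = -16952026/191 ≈ -88754.)
(359201 + Z)/(-287396 + ((-4640 - 81754) + 133355)) = (359201 - 16952026/191)/(-287396 + ((-4640 - 81754) + 133355)) = 51655365/(191*(-287396 + (-86394 + 133355))) = 51655365/(191*(-287396 + 46961)) = (51655365/191)/(-240435) = (51655365/191)*(-1/240435) = -1147897/1020513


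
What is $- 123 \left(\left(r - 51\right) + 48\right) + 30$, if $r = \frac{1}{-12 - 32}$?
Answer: $\frac{17679}{44} \approx 401.8$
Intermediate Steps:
$r = - \frac{1}{44}$ ($r = \frac{1}{-44} = - \frac{1}{44} \approx -0.022727$)
$- 123 \left(\left(r - 51\right) + 48\right) + 30 = - 123 \left(\left(- \frac{1}{44} - 51\right) + 48\right) + 30 = - 123 \left(- \frac{2245}{44} + 48\right) + 30 = \left(-123\right) \left(- \frac{133}{44}\right) + 30 = \frac{16359}{44} + 30 = \frac{17679}{44}$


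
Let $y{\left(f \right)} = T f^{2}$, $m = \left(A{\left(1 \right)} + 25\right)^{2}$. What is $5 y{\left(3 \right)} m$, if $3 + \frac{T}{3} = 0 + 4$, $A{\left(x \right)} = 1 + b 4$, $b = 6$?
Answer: $337500$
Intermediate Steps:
$A{\left(x \right)} = 25$ ($A{\left(x \right)} = 1 + 6 \cdot 4 = 1 + 24 = 25$)
$m = 2500$ ($m = \left(25 + 25\right)^{2} = 50^{2} = 2500$)
$T = 3$ ($T = -9 + 3 \left(0 + 4\right) = -9 + 3 \cdot 4 = -9 + 12 = 3$)
$y{\left(f \right)} = 3 f^{2}$
$5 y{\left(3 \right)} m = 5 \cdot 3 \cdot 3^{2} \cdot 2500 = 5 \cdot 3 \cdot 9 \cdot 2500 = 5 \cdot 27 \cdot 2500 = 135 \cdot 2500 = 337500$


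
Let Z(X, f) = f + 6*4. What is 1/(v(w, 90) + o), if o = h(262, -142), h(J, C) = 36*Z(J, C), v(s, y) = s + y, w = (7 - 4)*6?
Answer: -1/4140 ≈ -0.00024155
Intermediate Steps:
Z(X, f) = 24 + f (Z(X, f) = f + 24 = 24 + f)
w = 18 (w = 3*6 = 18)
h(J, C) = 864 + 36*C (h(J, C) = 36*(24 + C) = 864 + 36*C)
o = -4248 (o = 864 + 36*(-142) = 864 - 5112 = -4248)
1/(v(w, 90) + o) = 1/((18 + 90) - 4248) = 1/(108 - 4248) = 1/(-4140) = -1/4140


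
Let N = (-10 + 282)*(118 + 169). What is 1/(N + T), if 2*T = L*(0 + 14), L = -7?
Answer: 1/78015 ≈ 1.2818e-5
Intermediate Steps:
N = 78064 (N = 272*287 = 78064)
T = -49 (T = (-7*(0 + 14))/2 = (-7*14)/2 = (½)*(-98) = -49)
1/(N + T) = 1/(78064 - 49) = 1/78015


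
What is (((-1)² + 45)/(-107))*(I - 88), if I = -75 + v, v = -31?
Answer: 8924/107 ≈ 83.402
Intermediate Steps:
I = -106 (I = -75 - 31 = -106)
(((-1)² + 45)/(-107))*(I - 88) = (((-1)² + 45)/(-107))*(-106 - 88) = ((1 + 45)*(-1/107))*(-194) = (46*(-1/107))*(-194) = -46/107*(-194) = 8924/107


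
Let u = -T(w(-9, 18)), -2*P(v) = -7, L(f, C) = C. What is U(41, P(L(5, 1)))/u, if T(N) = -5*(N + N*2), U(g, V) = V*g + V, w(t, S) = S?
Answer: 49/90 ≈ 0.54444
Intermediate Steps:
P(v) = 7/2 (P(v) = -½*(-7) = 7/2)
U(g, V) = V + V*g
T(N) = -15*N (T(N) = -5*(N + 2*N) = -15*N)
u = 270 (u = -(-15)*18 = -1*(-270) = 270)
U(41, P(L(5, 1)))/u = (7*(1 + 41)/2)/270 = ((7/2)*42)*(1/270) = 147*(1/270) = 49/90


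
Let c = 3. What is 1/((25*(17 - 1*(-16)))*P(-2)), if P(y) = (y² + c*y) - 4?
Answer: -1/4950 ≈ -0.00020202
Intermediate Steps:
P(y) = -4 + y² + 3*y (P(y) = (y² + 3*y) - 4 = -4 + y² + 3*y)
1/((25*(17 - 1*(-16)))*P(-2)) = 1/((25*(17 - 1*(-16)))*(-4 + (-2)² + 3*(-2))) = 1/((25*(17 + 16))*(-4 + 4 - 6)) = 1/((25*33)*(-6)) = 1/(825*(-6)) = 1/(-4950) = -1/4950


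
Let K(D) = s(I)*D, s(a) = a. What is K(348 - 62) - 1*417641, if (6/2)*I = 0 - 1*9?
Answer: -418499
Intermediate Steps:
I = -3 (I = (0 - 1*9)/3 = (0 - 9)/3 = (⅓)*(-9) = -3)
K(D) = -3*D
K(348 - 62) - 1*417641 = -3*(348 - 62) - 1*417641 = -3*286 - 417641 = -858 - 417641 = -418499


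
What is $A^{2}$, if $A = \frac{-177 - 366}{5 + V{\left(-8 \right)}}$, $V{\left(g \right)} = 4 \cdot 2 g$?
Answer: $\frac{294849}{3481} \approx 84.702$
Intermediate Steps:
$V{\left(g \right)} = 8 g$
$A = \frac{543}{59}$ ($A = \frac{-177 - 366}{5 + 8 \left(-8\right)} = \frac{-177 - 366}{5 - 64} = - \frac{543}{-59} = \left(-543\right) \left(- \frac{1}{59}\right) = \frac{543}{59} \approx 9.2034$)
$A^{2} = \left(\frac{543}{59}\right)^{2} = \frac{294849}{3481}$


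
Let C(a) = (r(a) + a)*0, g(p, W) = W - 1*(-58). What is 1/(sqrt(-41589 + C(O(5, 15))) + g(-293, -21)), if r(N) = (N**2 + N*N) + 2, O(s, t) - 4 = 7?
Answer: 37/42958 - 3*I*sqrt(4621)/42958 ≈ 0.00086131 - 0.0047473*I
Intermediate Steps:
O(s, t) = 11 (O(s, t) = 4 + 7 = 11)
g(p, W) = 58 + W (g(p, W) = W + 58 = 58 + W)
r(N) = 2 + 2*N**2 (r(N) = (N**2 + N**2) + 2 = 2*N**2 + 2 = 2 + 2*N**2)
C(a) = 0 (C(a) = ((2 + 2*a**2) + a)*0 = (2 + a + 2*a**2)*0 = 0)
1/(sqrt(-41589 + C(O(5, 15))) + g(-293, -21)) = 1/(sqrt(-41589 + 0) + (58 - 21)) = 1/(sqrt(-41589) + 37) = 1/(3*I*sqrt(4621) + 37) = 1/(37 + 3*I*sqrt(4621))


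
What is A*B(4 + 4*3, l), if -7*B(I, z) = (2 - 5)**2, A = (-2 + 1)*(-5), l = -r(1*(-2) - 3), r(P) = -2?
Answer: -45/7 ≈ -6.4286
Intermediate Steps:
l = 2 (l = -1*(-2) = 2)
A = 5 (A = -1*(-5) = 5)
B(I, z) = -9/7 (B(I, z) = -(2 - 5)**2/7 = -1/7*(-3)**2 = -1/7*9 = -9/7)
A*B(4 + 4*3, l) = 5*(-9/7) = -45/7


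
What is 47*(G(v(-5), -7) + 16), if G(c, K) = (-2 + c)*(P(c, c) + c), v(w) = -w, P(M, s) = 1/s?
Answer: 7426/5 ≈ 1485.2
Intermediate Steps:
G(c, K) = (-2 + c)*(c + 1/c) (G(c, K) = (-2 + c)*(1/c + c) = (-2 + c)*(c + 1/c))
47*(G(v(-5), -7) + 16) = 47*((1 + (-1*(-5))**2 - (-2)*(-5) - 2/((-1*(-5)))) + 16) = 47*((1 + 5**2 - 2*5 - 2/5) + 16) = 47*((1 + 25 - 10 - 2*1/5) + 16) = 47*((1 + 25 - 10 - 2/5) + 16) = 47*(78/5 + 16) = 47*(158/5) = 7426/5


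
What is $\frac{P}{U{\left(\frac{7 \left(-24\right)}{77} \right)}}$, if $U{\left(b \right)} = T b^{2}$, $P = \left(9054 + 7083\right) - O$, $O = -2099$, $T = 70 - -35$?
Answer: $\frac{551639}{15120} \approx 36.484$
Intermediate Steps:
$T = 105$ ($T = 70 + 35 = 105$)
$P = 18236$ ($P = \left(9054 + 7083\right) - -2099 = 16137 + 2099 = 18236$)
$U{\left(b \right)} = 105 b^{2}$
$\frac{P}{U{\left(\frac{7 \left(-24\right)}{77} \right)}} = \frac{18236}{105 \left(\frac{7 \left(-24\right)}{77}\right)^{2}} = \frac{18236}{105 \left(\left(-168\right) \frac{1}{77}\right)^{2}} = \frac{18236}{105 \left(- \frac{24}{11}\right)^{2}} = \frac{18236}{105 \cdot \frac{576}{121}} = \frac{18236}{\frac{60480}{121}} = 18236 \cdot \frac{121}{60480} = \frac{551639}{15120}$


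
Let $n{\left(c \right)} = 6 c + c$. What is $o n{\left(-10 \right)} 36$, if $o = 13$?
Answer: $-32760$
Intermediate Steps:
$n{\left(c \right)} = 7 c$
$o n{\left(-10 \right)} 36 = 13 \cdot 7 \left(-10\right) 36 = 13 \left(-70\right) 36 = \left(-910\right) 36 = -32760$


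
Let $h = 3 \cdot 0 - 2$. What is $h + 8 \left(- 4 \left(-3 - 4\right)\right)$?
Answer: $222$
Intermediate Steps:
$h = -2$ ($h = 0 - 2 = -2$)
$h + 8 \left(- 4 \left(-3 - 4\right)\right) = -2 + 8 \left(- 4 \left(-3 - 4\right)\right) = -2 + 8 \left(\left(-4\right) \left(-7\right)\right) = -2 + 8 \cdot 28 = -2 + 224 = 222$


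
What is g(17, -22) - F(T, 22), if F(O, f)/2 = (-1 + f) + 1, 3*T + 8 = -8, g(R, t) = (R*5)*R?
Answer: 1401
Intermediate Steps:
g(R, t) = 5*R**2 (g(R, t) = (5*R)*R = 5*R**2)
T = -16/3 (T = -8/3 + (1/3)*(-8) = -8/3 - 8/3 = -16/3 ≈ -5.3333)
F(O, f) = 2*f (F(O, f) = 2*((-1 + f) + 1) = 2*f)
g(17, -22) - F(T, 22) = 5*17**2 - 2*22 = 5*289 - 1*44 = 1445 - 44 = 1401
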